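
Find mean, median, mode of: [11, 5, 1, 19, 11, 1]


Sorted: [1, 1, 5, 11, 11, 19]
Mean = 48/6 = 8
Median = 8
Freq: {11: 2, 5: 1, 1: 2, 19: 1}
Mode: [1, 11]

Mean=8, Median=8, Mode=[1, 11]


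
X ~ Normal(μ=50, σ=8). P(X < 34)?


z = (34-50)/8 = -2.0
P(Z < -2.0) = 0.0228

P(X < 34) ≈ 0.0228


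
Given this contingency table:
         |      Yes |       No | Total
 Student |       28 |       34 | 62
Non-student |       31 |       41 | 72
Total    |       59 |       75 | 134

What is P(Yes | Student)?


P(Yes | Student) = 28/(28+34) = 28/62 = 14/31

P(Yes|Student) = 14/31 ≈ 45.16%


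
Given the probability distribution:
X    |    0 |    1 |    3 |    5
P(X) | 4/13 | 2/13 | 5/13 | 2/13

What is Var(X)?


E[X] = 27/13
E[X²] = 97/13
Var(X) = E[X²] - (E[X])² = 97/13 - 729/169 = 532/169

Var(X) = 532/169 ≈ 3.1479


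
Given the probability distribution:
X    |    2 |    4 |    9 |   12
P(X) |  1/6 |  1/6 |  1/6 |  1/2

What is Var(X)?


E[X] = 17/2
E[X²] = 533/6
Var(X) = E[X²] - (E[X])² = 533/6 - 289/4 = 199/12

Var(X) = 199/12 ≈ 16.5833


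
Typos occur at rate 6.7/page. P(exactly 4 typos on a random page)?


Poisson(λ=6.7): P(X=4) = e^(-λ)×λ^k/k!
= e^(-6.7) × 6.7^4 / 4!
≈ 0.001230911903 × 2015.1121 / 24 ≈ 0.103351

P(X=4) ≈ 0.103351 ≈ 10.34%


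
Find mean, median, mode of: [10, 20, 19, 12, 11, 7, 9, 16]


Sorted: [7, 9, 10, 11, 12, 16, 19, 20]
Mean = 104/8 = 13
Median = 23/2
Freq: {10: 1, 20: 1, 19: 1, 12: 1, 11: 1, 7: 1, 9: 1, 16: 1}
Mode: No mode

Mean=13, Median=23/2, Mode=No mode


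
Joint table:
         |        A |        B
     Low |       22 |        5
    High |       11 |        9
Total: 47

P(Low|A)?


P(Low|A) = 22/(22+11) = 22/33 = 2/3

P = 2/3 ≈ 66.67%


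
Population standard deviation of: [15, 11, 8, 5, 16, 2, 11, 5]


Mean = 73/8
  (15-73/8)²=2209/64
  (11-73/8)²=225/64
  (8-73/8)²=81/64
  (5-73/8)²=1089/64
  (16-73/8)²=3025/64
  (2-73/8)²=3249/64
  (11-73/8)²=225/64
  (5-73/8)²=1089/64
Σ(x-μ)² = 1399/8
σ² = (1399/8)/8 = 1399/64

σ = √(1399/64) ≈ 4.6754


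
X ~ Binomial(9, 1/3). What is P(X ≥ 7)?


P(X ≥ 7) = Σ P(X=i) for i=7..9
P(X=7) = 16/2187
P(X=8) = 2/2187
P(X=9) = 1/19683
Sum = 163/19683

P(X ≥ 7) = 163/19683 ≈ 0.83%


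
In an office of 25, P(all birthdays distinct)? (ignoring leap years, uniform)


P(all different) = Π(365-i)/365 for i=0..24
= (365/365)×(364/365)×...×(341/365)
= 0.431300

P ≈ 0.4313 ≈ 43.13%


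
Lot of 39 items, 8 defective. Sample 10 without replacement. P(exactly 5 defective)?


Hypergeometric: C(8,5)×C(31,5)/C(39,10)
= 56×169911/635745396 = 25578/1708993

P(X=5) = 25578/1708993 ≈ 1.50%


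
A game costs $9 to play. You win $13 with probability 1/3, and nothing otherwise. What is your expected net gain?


E[gain] = (13-9)×1/3 + (-9)×2/3
= 4/3 - 6 = -14/3

Expected net gain = $-14/3 ≈ $-4.67


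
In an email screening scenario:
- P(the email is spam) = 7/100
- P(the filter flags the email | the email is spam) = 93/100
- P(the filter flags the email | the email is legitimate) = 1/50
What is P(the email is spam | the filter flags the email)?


Using Bayes' theorem:
P(A|B) = P(B|A)·P(A) / P(B)

P(the filter flags the email) = 93/100 × 7/100 + 1/50 × 93/100
= 651/10000 + 93/5000 = 837/10000

P(the email is spam|the filter flags the email) = (651/10000) / (837/10000) = 7/9

P(the email is spam|the filter flags the email) = 7/9 ≈ 77.78%


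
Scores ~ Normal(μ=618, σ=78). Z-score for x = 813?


z = (x - μ)/σ = (813 - 618)/78 = 2.5

z = 2.5


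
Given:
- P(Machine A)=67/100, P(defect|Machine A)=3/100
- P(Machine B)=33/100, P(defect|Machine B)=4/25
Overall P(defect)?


P(B) = Σ P(B|Aᵢ)×P(Aᵢ)
  3/100×67/100 = 201/10000
  4/25×33/100 = 33/625
Sum = 729/10000

P(defect) = 729/10000 ≈ 7.29%


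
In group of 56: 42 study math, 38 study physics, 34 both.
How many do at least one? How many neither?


|A∪B| = 42+38-34 = 46
Neither = 56-46 = 10

At least one: 46; Neither: 10


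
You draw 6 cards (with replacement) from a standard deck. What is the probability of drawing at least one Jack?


P(not a Jack) = 48/52 = 12/13
P(none in 6 draws) = (12/13)^6 = 2985984/4826809
P(≥1 Jack) = 1 - 2985984/4826809 = 1840825/4826809

P = 1840825/4826809 ≈ 38.14%


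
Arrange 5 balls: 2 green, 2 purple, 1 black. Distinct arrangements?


5!/(2!×2!×1!) = 30

30


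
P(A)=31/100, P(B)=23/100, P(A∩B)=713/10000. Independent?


P(A)×P(B) = 713/10000
P(A∩B) = 713/10000
Equal ✓ → Independent

Yes, independent


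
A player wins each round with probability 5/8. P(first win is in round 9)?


Geometric: P(X=9) = (1-p)^(k-1)×p = (3/8)^8×5/8 = 32805/134217728

P(X=9) = 32805/134217728 ≈ 0.02%


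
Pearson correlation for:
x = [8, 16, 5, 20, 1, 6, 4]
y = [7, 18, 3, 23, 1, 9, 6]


n=7, Σx=60, Σy=67, Σxy=898, Σx²=798, Σy²=1029
r = (7×898 - 60×67)/√((7×798 - 60²)(7×1029 - 67²))
= 2266/√(1986×2714) = 2266/√5390004 ≈ 2266/2321.6382 ≈ 0.9760

r ≈ 0.9760


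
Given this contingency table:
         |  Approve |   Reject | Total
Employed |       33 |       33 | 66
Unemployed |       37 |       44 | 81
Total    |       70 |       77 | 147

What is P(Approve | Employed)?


P(Approve | Employed) = 33/(33+33) = 33/66 = 1/2

P(Approve|Employed) = 1/2 ≈ 50.00%


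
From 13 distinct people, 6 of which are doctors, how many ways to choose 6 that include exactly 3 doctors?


Choose 3 of the 6 doctors and 3 of the other 7 people:
C(6,3)×C(7,3) = 20×35 = 700

700


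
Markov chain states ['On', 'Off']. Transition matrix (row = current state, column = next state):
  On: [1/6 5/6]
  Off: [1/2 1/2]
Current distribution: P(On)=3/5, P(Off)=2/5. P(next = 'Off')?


P(next=Off) = Σᵢ P(now=i)×P(i→Off)
= 3/5×5/6 + 2/5×1/2
= 1/2 + 1/5 = 7/10

P = 7/10 ≈ 0.7000


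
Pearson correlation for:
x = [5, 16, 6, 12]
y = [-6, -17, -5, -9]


n=4, Σx=39, Σy=-37, Σxy=-440, Σx²=461, Σy²=431
r = (4×(-440) - 39×(-37))/√((4×461 - 39²)(4×431 - (-37)²))
= -317/√(323×355) = -317/√114665 ≈ -317/338.6222 ≈ -0.9361

r ≈ -0.9361


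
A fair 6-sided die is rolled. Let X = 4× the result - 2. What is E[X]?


E[die] = (1+6)/2 = 7/2
E[X] = 4×7/2 - 2 = 12

E[X] = 12


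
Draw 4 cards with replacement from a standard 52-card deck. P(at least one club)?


P(not a club) = 39/52 = 3/4
P(none in 4 draws) = (3/4)^4 = 81/256
P(≥1 club) = 1 - 81/256 = 175/256

P = 175/256 ≈ 68.36%


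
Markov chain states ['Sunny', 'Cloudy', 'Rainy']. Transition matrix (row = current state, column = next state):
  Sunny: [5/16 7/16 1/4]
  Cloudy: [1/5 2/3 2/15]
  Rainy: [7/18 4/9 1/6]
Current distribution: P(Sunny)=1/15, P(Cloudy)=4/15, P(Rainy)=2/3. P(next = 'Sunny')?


P(next=Sunny) = Σᵢ P(now=i)×P(i→Sunny)
= 1/15×5/16 + 4/15×1/5 + 2/3×7/18
= 1/48 + 4/75 + 7/27 = 3601/10800

P = 3601/10800 ≈ 0.3334


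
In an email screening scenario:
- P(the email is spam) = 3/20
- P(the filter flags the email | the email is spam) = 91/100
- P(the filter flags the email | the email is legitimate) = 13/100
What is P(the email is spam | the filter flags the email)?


Using Bayes' theorem:
P(A|B) = P(B|A)·P(A) / P(B)

P(the filter flags the email) = 91/100 × 3/20 + 13/100 × 17/20
= 273/2000 + 221/2000 = 247/1000

P(the email is spam|the filter flags the email) = (273/2000) / (247/1000) = 21/38

P(the email is spam|the filter flags the email) = 21/38 ≈ 55.26%


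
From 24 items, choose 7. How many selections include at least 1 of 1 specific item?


Complement: C(24,7) - C(23,7) = 346104 - 245157 = 100947

100947


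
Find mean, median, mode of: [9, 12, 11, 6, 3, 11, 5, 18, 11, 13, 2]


Sorted: [2, 3, 5, 6, 9, 11, 11, 11, 12, 13, 18]
Mean = 101/11
Median = 11
Freq: {9: 1, 12: 1, 11: 3, 6: 1, 3: 1, 5: 1, 18: 1, 13: 1, 2: 1}
Mode: [11]

Mean=101/11, Median=11, Mode=11


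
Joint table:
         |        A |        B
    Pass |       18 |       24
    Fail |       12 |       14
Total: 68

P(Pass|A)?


P(Pass|A) = 18/(18+12) = 18/30 = 3/5

P = 3/5 ≈ 60.00%


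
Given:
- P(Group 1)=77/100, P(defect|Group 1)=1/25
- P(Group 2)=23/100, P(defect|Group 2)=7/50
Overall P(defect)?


P(B) = Σ P(B|Aᵢ)×P(Aᵢ)
  1/25×77/100 = 77/2500
  7/50×23/100 = 161/5000
Sum = 63/1000

P(defect) = 63/1000 ≈ 6.30%


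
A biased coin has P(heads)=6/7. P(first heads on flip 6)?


Geometric: P(X=6) = (1-p)^(k-1)×p = (1/7)^5×6/7 = 6/117649

P(X=6) = 6/117649 ≈ 0.01%


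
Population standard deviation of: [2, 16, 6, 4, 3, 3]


Mean = 34/6 = 17/3
  (2-17/3)²=121/9
  (16-17/3)²=961/9
  (6-17/3)²=1/9
  (4-17/3)²=25/9
  (3-17/3)²=64/9
  (3-17/3)²=64/9
Σ(x-μ)² = 412/3
σ² = (412/3)/6 = 206/9

σ = √(206/9) ≈ 4.7842


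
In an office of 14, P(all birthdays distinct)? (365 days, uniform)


P(all different) = Π(365-i)/365 for i=0..13
= (365/365)×(364/365)×...×(352/365)
= 0.776897

P ≈ 0.7769 ≈ 77.69%


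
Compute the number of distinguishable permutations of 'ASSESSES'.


Letters: 8, freq: {'A': 1, 'S': 5, 'E': 2}
8!/(1!×5!×2!) = 40320/240 = 168

168


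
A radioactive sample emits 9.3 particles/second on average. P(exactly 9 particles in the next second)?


Poisson(λ=9.3): P(X=9) = e^(-λ)×λ^k/k!
= e^(-9.3) × 9.3^9 / 9!
≈ 9.142423148e-05 × 520411082.988 / 362880 ≈ 0.131113

P(X=9) ≈ 0.131113 ≈ 13.11%


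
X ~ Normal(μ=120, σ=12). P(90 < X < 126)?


z₁=(90-120)/12=-2.5, z₂=(126-120)/12=0.5
P = Φ(0.5) - Φ(-2.5) = 0.691462 - 0.006210 = 0.685252 ≈ 0.6853

P(90 < X < 126) ≈ 0.6853


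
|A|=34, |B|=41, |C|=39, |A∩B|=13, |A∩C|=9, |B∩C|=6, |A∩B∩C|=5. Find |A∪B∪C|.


|A∪B∪C| = 34+41+39-13-9-6+5 = 91

|A∪B∪C| = 91


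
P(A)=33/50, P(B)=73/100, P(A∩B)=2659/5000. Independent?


P(A)×P(B) = 2409/5000
P(A∩B) = 2659/5000
Not equal → NOT independent

No, not independent


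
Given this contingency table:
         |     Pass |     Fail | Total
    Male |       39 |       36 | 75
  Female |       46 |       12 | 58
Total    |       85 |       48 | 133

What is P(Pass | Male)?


P(Pass | Male) = 39/(39+36) = 39/75 = 13/25

P(Pass|Male) = 13/25 ≈ 52.00%


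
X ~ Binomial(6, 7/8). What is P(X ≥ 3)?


P(X ≥ 3) = Σ P(X=i) for i=3..6
P(X=3) = 1715/65536
P(X=4) = 36015/262144
P(X=5) = 50421/131072
P(X=6) = 117649/262144
Sum = 130683/131072

P(X ≥ 3) = 130683/131072 ≈ 99.70%


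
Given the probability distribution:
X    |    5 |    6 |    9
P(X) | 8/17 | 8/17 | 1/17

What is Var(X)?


E[X] = 97/17
E[X²] = 569/17
Var(X) = E[X²] - (E[X])² = 569/17 - 9409/289 = 264/289

Var(X) = 264/289 ≈ 0.9135


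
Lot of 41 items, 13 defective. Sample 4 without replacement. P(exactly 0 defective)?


Hypergeometric: C(13,0)×C(28,4)/C(41,4)
= 1×20475/101270 = 315/1558

P(X=0) = 315/1558 ≈ 20.22%


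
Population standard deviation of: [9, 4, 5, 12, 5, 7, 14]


Mean = 56/7 = 8
  (9-8)²=1
  (4-8)²=16
  (5-8)²=9
  (12-8)²=16
  (5-8)²=9
  (7-8)²=1
  (14-8)²=36
Σ(x-μ)² = 88
σ² = 88/7

σ = √(88/7) ≈ 3.5456


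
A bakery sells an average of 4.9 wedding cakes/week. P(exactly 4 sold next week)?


Poisson(λ=4.9): P(X=4) = e^(-λ)×λ^k/k!
= e^(-4.9) × 4.9^4 / 4!
≈ 0.007446583071 × 576.4801 / 24 ≈ 0.178867

P(X=4) ≈ 0.178867 ≈ 17.89%


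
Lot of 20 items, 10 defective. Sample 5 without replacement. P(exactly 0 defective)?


Hypergeometric: C(10,0)×C(10,5)/C(20,5)
= 1×252/15504 = 21/1292

P(X=0) = 21/1292 ≈ 1.63%


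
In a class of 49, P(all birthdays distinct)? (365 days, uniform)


P(all different) = Π(365-i)/365 for i=0..48
= (365/365)×(364/365)×...×(317/365)
= 0.034220

P ≈ 0.0342 ≈ 3.42%


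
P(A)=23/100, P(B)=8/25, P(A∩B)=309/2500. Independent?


P(A)×P(B) = 46/625
P(A∩B) = 309/2500
Not equal → NOT independent

No, not independent


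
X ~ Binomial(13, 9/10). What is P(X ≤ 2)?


P(X ≤ 2) = Σ P(X=i) for i=0..2
P(X=0) = 1/10000000000000
P(X=1) = 117/10000000000000
P(X=2) = 3159/5000000000000
Sum = 1609/2500000000000

P(X ≤ 2) = 1609/2500000000000 ≈ 0.00%


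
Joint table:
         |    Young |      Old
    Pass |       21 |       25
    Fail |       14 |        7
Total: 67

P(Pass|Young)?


P(Pass|Young) = 21/(21+14) = 21/35 = 3/5

P = 3/5 ≈ 60.00%


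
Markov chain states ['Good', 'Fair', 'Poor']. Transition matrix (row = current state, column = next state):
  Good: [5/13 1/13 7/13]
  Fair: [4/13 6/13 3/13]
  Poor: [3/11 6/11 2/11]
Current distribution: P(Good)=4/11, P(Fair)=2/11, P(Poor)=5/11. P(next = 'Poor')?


P(next=Poor) = Σᵢ P(now=i)×P(i→Poor)
= 4/11×7/13 + 2/11×3/13 + 5/11×2/11
= 28/143 + 6/143 + 10/121 = 504/1573

P = 504/1573 ≈ 0.3204


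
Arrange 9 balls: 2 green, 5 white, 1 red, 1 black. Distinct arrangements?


9!/(2!×5!×1!×1!) = 1512

1512


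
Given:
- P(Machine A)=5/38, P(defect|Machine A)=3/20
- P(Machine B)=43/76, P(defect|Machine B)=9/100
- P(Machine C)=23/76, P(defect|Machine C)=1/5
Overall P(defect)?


P(B) = Σ P(B|Aᵢ)×P(Aᵢ)
  3/20×5/38 = 3/152
  9/100×43/76 = 387/7600
  1/5×23/76 = 23/380
Sum = 997/7600

P(defect) = 997/7600 ≈ 13.12%


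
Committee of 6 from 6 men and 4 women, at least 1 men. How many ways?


Count by #men:
  2M,4W: C(6,2)×C(4,4)=15
  3M,3W: C(6,3)×C(4,3)=80
  4M,2W: C(6,4)×C(4,2)=90
  5M,1W: C(6,5)×C(4,1)=24
  6M,0W: C(6,6)×C(4,0)=1
Total = 210

210


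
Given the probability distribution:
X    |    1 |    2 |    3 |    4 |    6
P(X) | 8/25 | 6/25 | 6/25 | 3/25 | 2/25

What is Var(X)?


E[X] = 62/25
E[X²] = 206/25
Var(X) = E[X²] - (E[X])² = 206/25 - 3844/625 = 1306/625

Var(X) = 1306/625 ≈ 2.0896


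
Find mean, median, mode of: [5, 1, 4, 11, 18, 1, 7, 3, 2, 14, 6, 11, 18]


Sorted: [1, 1, 2, 3, 4, 5, 6, 7, 11, 11, 14, 18, 18]
Mean = 101/13
Median = 6
Freq: {5: 1, 1: 2, 4: 1, 11: 2, 18: 2, 7: 1, 3: 1, 2: 1, 14: 1, 6: 1}
Mode: [1, 11, 18]

Mean=101/13, Median=6, Mode=[1, 11, 18]


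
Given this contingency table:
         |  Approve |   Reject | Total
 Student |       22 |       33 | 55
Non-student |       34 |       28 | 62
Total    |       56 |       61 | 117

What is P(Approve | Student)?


P(Approve | Student) = 22/(22+33) = 22/55 = 2/5

P(Approve|Student) = 2/5 ≈ 40.00%


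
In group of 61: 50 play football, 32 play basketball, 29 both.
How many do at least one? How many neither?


|A∪B| = 50+32-29 = 53
Neither = 61-53 = 8

At least one: 53; Neither: 8


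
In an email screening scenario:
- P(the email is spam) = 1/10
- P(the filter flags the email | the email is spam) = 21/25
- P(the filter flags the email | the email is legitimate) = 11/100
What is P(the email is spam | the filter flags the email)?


Using Bayes' theorem:
P(A|B) = P(B|A)·P(A) / P(B)

P(the filter flags the email) = 21/25 × 1/10 + 11/100 × 9/10
= 21/250 + 99/1000 = 183/1000

P(the email is spam|the filter flags the email) = (21/250) / (183/1000) = 28/61

P(the email is spam|the filter flags the email) = 28/61 ≈ 45.90%


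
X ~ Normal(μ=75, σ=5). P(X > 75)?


z = (75-75)/5 = 0.0
P(X > 75) = 1 - P(Z ≤ 0.0) = 1 - 0.5000 = 0.5000

P(X > 75) ≈ 0.5000


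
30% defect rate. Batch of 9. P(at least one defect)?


P(all good) = (7/10)^9 = 40353607/1000000000
P(≥1 defect) = 959646393/1000000000

P = 959646393/1000000000 ≈ 95.96%


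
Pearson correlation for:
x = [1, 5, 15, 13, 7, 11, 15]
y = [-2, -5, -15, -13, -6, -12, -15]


n=7, Σx=67, Σy=-68, Σxy=-820, Σx²=815, Σy²=828
r = (7×(-820) - 67×(-68))/√((7×815 - 67²)(7×828 - (-68)²))
= -1184/√(1216×1172) = -1184/√1425152 ≈ -1184/1193.7973 ≈ -0.9918

r ≈ -0.9918


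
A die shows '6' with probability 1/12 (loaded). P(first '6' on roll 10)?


Geometric: P(X=10) = (1-p)^(k-1)×p = (11/12)^9×1/12 = 2357947691/61917364224

P(X=10) = 2357947691/61917364224 ≈ 3.81%


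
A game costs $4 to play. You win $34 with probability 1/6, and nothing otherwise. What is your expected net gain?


E[gain] = (34-4)×1/6 + (-4)×5/6
= 5 - 10/3 = 5/3

Expected net gain = $5/3 ≈ $1.67


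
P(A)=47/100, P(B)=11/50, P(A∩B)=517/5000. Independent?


P(A)×P(B) = 517/5000
P(A∩B) = 517/5000
Equal ✓ → Independent

Yes, independent


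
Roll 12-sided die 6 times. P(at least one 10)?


P(no 10)^6 = (11/12)^6 = 1771561/2985984
P(≥1) = 1 - 1771561/2985984 = 1214423/2985984

P = 1214423/2985984 ≈ 40.67%


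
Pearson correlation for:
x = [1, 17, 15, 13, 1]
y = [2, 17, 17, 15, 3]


n=5, Σx=47, Σy=54, Σxy=744, Σx²=685, Σy²=816
r = (5×744 - 47×54)/√((5×685 - 47²)(5×816 - 54²))
= 1182/√(1216×1164) = 1182/√1415424 ≈ 1182/1189.7159 ≈ 0.9935

r ≈ 0.9935


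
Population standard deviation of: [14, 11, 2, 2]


Mean = 29/4
  (14-29/4)²=729/16
  (11-29/4)²=225/16
  (2-29/4)²=441/16
  (2-29/4)²=441/16
Σ(x-μ)² = 459/4
σ² = (459/4)/4 = 459/16

σ = √(459/16) ≈ 5.3561


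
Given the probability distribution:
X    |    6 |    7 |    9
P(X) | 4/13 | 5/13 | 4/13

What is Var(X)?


E[X] = 95/13
E[X²] = 713/13
Var(X) = E[X²] - (E[X])² = 713/13 - 9025/169 = 244/169

Var(X) = 244/169 ≈ 1.4438


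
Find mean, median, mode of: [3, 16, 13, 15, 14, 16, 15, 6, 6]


Sorted: [3, 6, 6, 13, 14, 15, 15, 16, 16]
Mean = 104/9
Median = 14
Freq: {3: 1, 16: 2, 13: 1, 15: 2, 14: 1, 6: 2}
Mode: [6, 15, 16]

Mean=104/9, Median=14, Mode=[6, 15, 16]


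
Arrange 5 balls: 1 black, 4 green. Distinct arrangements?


5!/(1!×4!) = 5

5


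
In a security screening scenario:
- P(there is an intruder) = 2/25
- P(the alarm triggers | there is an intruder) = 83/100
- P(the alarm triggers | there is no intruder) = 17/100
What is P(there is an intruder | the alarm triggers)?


Using Bayes' theorem:
P(A|B) = P(B|A)·P(A) / P(B)

P(the alarm triggers) = 83/100 × 2/25 + 17/100 × 23/25
= 83/1250 + 391/2500 = 557/2500

P(there is an intruder|the alarm triggers) = (83/1250) / (557/2500) = 166/557

P(there is an intruder|the alarm triggers) = 166/557 ≈ 29.80%


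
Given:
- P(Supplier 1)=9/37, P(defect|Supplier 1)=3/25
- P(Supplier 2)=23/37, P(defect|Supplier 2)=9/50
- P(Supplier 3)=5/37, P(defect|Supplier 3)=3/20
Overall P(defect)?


P(B) = Σ P(B|Aᵢ)×P(Aᵢ)
  3/25×9/37 = 27/925
  9/50×23/37 = 207/1850
  3/20×5/37 = 3/148
Sum = 597/3700

P(defect) = 597/3700 ≈ 16.14%


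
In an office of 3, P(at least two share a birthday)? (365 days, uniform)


P(all different) = Π(365-i)/365 for i=0..2
= 0.991796
P(match) = 1 - 0.991796 = 0.008204

P ≈ 0.0082 ≈ 0.82%


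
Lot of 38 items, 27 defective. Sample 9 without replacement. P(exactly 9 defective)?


Hypergeometric: C(27,9)×C(11,0)/C(38,9)
= 4686825×1/163011640 = 4485/155992

P(X=9) = 4485/155992 ≈ 2.88%


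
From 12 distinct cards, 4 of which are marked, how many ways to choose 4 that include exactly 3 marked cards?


Choose 3 of the 4 marked cards and 1 of the other 8 cards:
C(4,3)×C(8,1) = 4×8 = 32

32


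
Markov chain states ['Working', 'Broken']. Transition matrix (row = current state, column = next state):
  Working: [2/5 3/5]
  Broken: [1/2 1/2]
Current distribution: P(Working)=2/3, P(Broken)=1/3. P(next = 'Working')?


P(next=Working) = Σᵢ P(now=i)×P(i→Working)
= 2/3×2/5 + 1/3×1/2
= 4/15 + 1/6 = 13/30

P = 13/30 ≈ 0.4333


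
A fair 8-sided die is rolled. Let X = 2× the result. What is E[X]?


E[die] = (1+8)/2 = 9/2
E[X] = 2 × 9/2 = 9

E[X] = 9


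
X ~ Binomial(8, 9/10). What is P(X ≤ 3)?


P(X ≤ 3) = Σ P(X=i) for i=0..3
P(X=0) = 1/100000000
P(X=1) = 9/12500000
P(X=2) = 567/25000000
P(X=3) = 5103/12500000
Sum = 8633/20000000

P(X ≤ 3) = 8633/20000000 ≈ 0.04%


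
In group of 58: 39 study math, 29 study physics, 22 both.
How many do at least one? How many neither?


|A∪B| = 39+29-22 = 46
Neither = 58-46 = 12

At least one: 46; Neither: 12


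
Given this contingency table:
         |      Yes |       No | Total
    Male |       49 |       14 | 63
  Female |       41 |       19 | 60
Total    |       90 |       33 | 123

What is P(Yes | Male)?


P(Yes | Male) = 49/(49+14) = 49/63 = 7/9

P(Yes|Male) = 7/9 ≈ 77.78%


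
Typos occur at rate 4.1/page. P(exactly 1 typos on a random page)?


Poisson(λ=4.1): P(X=1) = e^(-λ)×λ^k/k!
= e^(-4.1) × 4.1^1 / 1!
≈ 0.0165726754 × 4.1 / 1 ≈ 0.067948

P(X=1) ≈ 0.067948 ≈ 6.79%


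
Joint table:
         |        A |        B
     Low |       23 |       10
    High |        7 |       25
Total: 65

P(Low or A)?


P(Low∨A) = P(Low) + P(A) - P(Low∧A)
= (33 + 30 - 23)/65 = 40/65 = 8/13

P = 8/13 ≈ 61.54%


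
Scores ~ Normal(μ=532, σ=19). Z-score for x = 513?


z = (x - μ)/σ = (513 - 532)/19 = -1.0

z = -1.0


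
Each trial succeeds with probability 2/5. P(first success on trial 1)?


Geometric: P(X=1) = (1-p)^(k-1)×p = (3/5)^0×2/5 = 2/5

P(X=1) = 2/5 ≈ 40.00%


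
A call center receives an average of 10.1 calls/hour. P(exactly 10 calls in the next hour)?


Poisson(λ=10.1): P(X=10) = e^(-λ)×λ^k/k!
= e^(-10.1) × 10.1^10 / 10!
≈ 4.107955523e-05 × 11046221254.1 / 3628800 ≈ 0.125048

P(X=10) ≈ 0.125048 ≈ 12.50%


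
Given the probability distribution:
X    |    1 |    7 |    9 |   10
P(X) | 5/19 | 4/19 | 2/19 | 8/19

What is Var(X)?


E[X] = 131/19
E[X²] = 1163/19
Var(X) = E[X²] - (E[X])² = 1163/19 - 17161/361 = 4936/361

Var(X) = 4936/361 ≈ 13.6731


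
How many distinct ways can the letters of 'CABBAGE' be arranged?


Letters: 7, freq: {'C': 1, 'A': 2, 'B': 2, 'G': 1, 'E': 1}
7!/(1!×2!×2!×1!×1!) = 5040/4 = 1260

1260


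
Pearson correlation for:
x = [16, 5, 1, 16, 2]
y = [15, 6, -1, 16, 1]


n=5, Σx=40, Σy=37, Σxy=527, Σx²=542, Σy²=519
r = (5×527 - 40×37)/√((5×542 - 40²)(5×519 - 37²))
= 1155/√(1110×1226) = 1155/√1360860 ≈ 1155/1166.5590 ≈ 0.9901

r ≈ 0.9901


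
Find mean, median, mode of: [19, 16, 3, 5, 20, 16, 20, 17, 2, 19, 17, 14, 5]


Sorted: [2, 3, 5, 5, 14, 16, 16, 17, 17, 19, 19, 20, 20]
Mean = 173/13
Median = 16
Freq: {19: 2, 16: 2, 3: 1, 5: 2, 20: 2, 17: 2, 2: 1, 14: 1}
Mode: [5, 16, 17, 19, 20]

Mean=173/13, Median=16, Mode=[5, 16, 17, 19, 20]


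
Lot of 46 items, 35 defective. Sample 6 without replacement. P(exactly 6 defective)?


Hypergeometric: C(35,6)×C(11,0)/C(46,6)
= 1623160×1/9366819 = 21080/121647

P(X=6) = 21080/121647 ≈ 17.33%


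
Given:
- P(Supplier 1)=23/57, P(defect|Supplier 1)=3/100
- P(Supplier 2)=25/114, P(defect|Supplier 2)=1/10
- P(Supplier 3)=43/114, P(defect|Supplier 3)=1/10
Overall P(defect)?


P(B) = Σ P(B|Aᵢ)×P(Aᵢ)
  3/100×23/57 = 23/1900
  1/10×25/114 = 5/228
  1/10×43/114 = 43/1140
Sum = 409/5700

P(defect) = 409/5700 ≈ 7.18%


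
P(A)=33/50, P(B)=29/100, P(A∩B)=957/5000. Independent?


P(A)×P(B) = 957/5000
P(A∩B) = 957/5000
Equal ✓ → Independent

Yes, independent


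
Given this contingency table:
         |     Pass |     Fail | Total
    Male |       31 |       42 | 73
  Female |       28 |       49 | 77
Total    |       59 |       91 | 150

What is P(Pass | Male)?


P(Pass | Male) = 31/(31+42) = 31/73

P(Pass|Male) = 31/73 ≈ 42.47%


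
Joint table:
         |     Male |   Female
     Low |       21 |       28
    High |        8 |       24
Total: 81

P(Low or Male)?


P(Low∨Male) = P(Low) + P(Male) - P(Low∧Male)
= (49 + 29 - 21)/81 = 57/81 = 19/27

P = 19/27 ≈ 70.37%


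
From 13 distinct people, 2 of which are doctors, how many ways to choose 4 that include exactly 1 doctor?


Choose 1 of the 2 doctors and 3 of the other 11 people:
C(2,1)×C(11,3) = 2×165 = 330

330


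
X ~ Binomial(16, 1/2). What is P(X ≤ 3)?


P(X ≤ 3) = Σ P(X=i) for i=0..3
P(X=0) = 1/65536
P(X=1) = 1/4096
P(X=2) = 15/8192
P(X=3) = 35/4096
Sum = 697/65536

P(X ≤ 3) = 697/65536 ≈ 1.06%


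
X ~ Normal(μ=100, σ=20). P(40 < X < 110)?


z₁=(40-100)/20=-3.0, z₂=(110-100)/20=0.5
P = Φ(0.5) - Φ(-3.0) = 0.691462 - 0.001350 = 0.690112 ≈ 0.6901

P(40 < X < 110) ≈ 0.6901


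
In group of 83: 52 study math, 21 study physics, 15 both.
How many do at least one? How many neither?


|A∪B| = 52+21-15 = 58
Neither = 83-58 = 25

At least one: 58; Neither: 25


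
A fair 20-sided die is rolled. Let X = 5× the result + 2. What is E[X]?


E[die] = (1+20)/2 = 21/2
E[X] = 5×21/2 + 2 = 109/2

E[X] = 109/2


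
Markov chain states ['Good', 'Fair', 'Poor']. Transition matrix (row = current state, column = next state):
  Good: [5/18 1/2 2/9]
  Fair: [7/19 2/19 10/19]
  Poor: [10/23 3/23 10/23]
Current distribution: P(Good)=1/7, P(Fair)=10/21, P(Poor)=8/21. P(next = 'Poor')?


P(next=Poor) = Σᵢ P(now=i)×P(i→Poor)
= 1/7×2/9 + 10/21×10/19 + 8/21×10/23
= 2/63 + 100/399 + 80/483 = 1762/3933

P = 1762/3933 ≈ 0.4480


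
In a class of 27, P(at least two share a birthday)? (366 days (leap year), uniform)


P(all different) = Π(366-i)/366 for i=0..26
= 0.374173
P(match) = 1 - 0.374173 = 0.625827

P ≈ 0.6258 ≈ 62.58%


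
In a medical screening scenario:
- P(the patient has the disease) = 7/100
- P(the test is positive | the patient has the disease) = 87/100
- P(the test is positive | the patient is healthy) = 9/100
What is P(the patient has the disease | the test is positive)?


Using Bayes' theorem:
P(A|B) = P(B|A)·P(A) / P(B)

P(the test is positive) = 87/100 × 7/100 + 9/100 × 93/100
= 609/10000 + 837/10000 = 723/5000

P(the patient has the disease|the test is positive) = (609/10000) / (723/5000) = 203/482

P(the patient has the disease|the test is positive) = 203/482 ≈ 42.12%


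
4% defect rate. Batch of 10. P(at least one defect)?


P(all good) = (24/25)^10 = 63403380965376/95367431640625
P(≥1 defect) = 31964050675249/95367431640625

P = 31964050675249/95367431640625 ≈ 33.52%


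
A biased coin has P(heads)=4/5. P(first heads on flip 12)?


Geometric: P(X=12) = (1-p)^(k-1)×p = (1/5)^11×4/5 = 4/244140625

P(X=12) = 4/244140625 ≈ 0.00%


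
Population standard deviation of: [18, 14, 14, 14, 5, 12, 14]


Mean = 91/7 = 13
  (18-13)²=25
  (14-13)²=1
  (14-13)²=1
  (14-13)²=1
  (5-13)²=64
  (12-13)²=1
  (14-13)²=1
Σ(x-μ)² = 94
σ² = 94/7

σ = √(94/7) ≈ 3.6645


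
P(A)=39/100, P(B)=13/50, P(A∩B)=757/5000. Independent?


P(A)×P(B) = 507/5000
P(A∩B) = 757/5000
Not equal → NOT independent

No, not independent


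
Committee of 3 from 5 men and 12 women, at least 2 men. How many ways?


Count by #men:
  2M,1W: C(5,2)×C(12,1)=120
  3M,0W: C(5,3)×C(12,0)=10
Total = 130

130


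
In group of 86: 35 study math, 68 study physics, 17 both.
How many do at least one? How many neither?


|A∪B| = 35+68-17 = 86
Neither = 86-86 = 0

At least one: 86; Neither: 0


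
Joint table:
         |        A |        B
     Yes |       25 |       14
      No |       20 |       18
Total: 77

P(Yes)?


P(Yes) = (25+14)/77 = 39/77

P(Yes) = 39/77 ≈ 50.65%


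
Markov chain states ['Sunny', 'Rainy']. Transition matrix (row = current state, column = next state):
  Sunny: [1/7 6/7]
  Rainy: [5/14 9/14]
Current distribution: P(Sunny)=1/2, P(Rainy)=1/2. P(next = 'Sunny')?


P(next=Sunny) = Σᵢ P(now=i)×P(i→Sunny)
= 1/2×1/7 + 1/2×5/14
= 1/14 + 5/28 = 1/4

P = 1/4 ≈ 0.2500


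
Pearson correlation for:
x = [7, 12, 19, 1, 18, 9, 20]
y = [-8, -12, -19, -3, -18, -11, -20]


n=7, Σx=86, Σy=-91, Σxy=-1387, Σx²=1360, Σy²=1423
r = (7×(-1387) - 86×(-91))/√((7×1360 - 86²)(7×1423 - (-91)²))
= -1883/√(2124×1680) = -1883/√3568320 ≈ -1883/1888.9997 ≈ -0.9968

r ≈ -0.9968


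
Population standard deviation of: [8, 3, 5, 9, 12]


Mean = 37/5
  (8-37/5)²=9/25
  (3-37/5)²=484/25
  (5-37/5)²=144/25
  (9-37/5)²=64/25
  (12-37/5)²=529/25
Σ(x-μ)² = 246/5
σ² = (246/5)/5 = 246/25

σ = √(246/25) ≈ 3.1369


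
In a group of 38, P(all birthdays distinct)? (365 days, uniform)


P(all different) = Π(365-i)/365 for i=0..37
= (365/365)×(364/365)×...×(328/365)
= 0.135932

P ≈ 0.1359 ≈ 13.59%


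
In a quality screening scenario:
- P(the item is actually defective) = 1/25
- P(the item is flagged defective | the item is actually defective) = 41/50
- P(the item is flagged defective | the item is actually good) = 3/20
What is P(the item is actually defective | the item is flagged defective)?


Using Bayes' theorem:
P(A|B) = P(B|A)·P(A) / P(B)

P(the item is flagged defective) = 41/50 × 1/25 + 3/20 × 24/25
= 41/1250 + 18/125 = 221/1250

P(the item is actually defective|the item is flagged defective) = (41/1250) / (221/1250) = 41/221

P(the item is actually defective|the item is flagged defective) = 41/221 ≈ 18.55%


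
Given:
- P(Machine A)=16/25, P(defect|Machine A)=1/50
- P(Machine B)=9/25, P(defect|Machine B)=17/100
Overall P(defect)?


P(B) = Σ P(B|Aᵢ)×P(Aᵢ)
  1/50×16/25 = 8/625
  17/100×9/25 = 153/2500
Sum = 37/500

P(defect) = 37/500 ≈ 7.40%


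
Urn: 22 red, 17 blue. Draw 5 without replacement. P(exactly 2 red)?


Hypergeometric: C(22,2)×C(17,3)/C(39,5)
= 231×680/575757 = 7480/27417

P(X=2) = 7480/27417 ≈ 27.28%


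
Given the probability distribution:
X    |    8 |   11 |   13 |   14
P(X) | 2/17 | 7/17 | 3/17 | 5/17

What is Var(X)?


E[X] = 202/17
E[X²] = 2462/17
Var(X) = E[X²] - (E[X])² = 2462/17 - 40804/289 = 1050/289

Var(X) = 1050/289 ≈ 3.6332


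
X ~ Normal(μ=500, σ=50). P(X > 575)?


z = (575-500)/50 = 1.5
P(X > 575) = 1 - P(Z ≤ 1.5) = 1 - 0.9332 = 0.0668

P(X > 575) ≈ 0.0668


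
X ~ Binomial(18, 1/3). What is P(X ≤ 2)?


P(X ≤ 2) = Σ P(X=i) for i=0..2
P(X=0) = 262144/387420489
P(X=1) = 262144/43046721
P(X=2) = 1114112/43046721
Sum = 12648448/387420489

P(X ≤ 2) = 12648448/387420489 ≈ 3.26%


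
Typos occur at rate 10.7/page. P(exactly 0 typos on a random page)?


Poisson(λ=10.7): P(X=0) = e^(-λ)×λ^k/k!
= e^(-10.7) × 10.7^0 / 0!
≈ 2.254493791e-05 × 1 / 1 ≈ 0.000023

P(X=0) ≈ 0.000023 ≈ 0.00%


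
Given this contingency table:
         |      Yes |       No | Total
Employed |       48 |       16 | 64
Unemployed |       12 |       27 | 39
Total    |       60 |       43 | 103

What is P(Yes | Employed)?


P(Yes | Employed) = 48/(48+16) = 48/64 = 3/4

P(Yes|Employed) = 3/4 ≈ 75.00%


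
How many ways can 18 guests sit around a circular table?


Circular arrangements of 18 distinct objects: fix one position to break rotational symmetry.
(n-1)! = 17! = 355687428096000

355687428096000


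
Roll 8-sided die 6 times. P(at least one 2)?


P(no 2)^6 = (7/8)^6 = 117649/262144
P(≥1) = 1 - 117649/262144 = 144495/262144

P = 144495/262144 ≈ 55.12%


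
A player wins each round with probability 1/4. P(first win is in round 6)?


Geometric: P(X=6) = (1-p)^(k-1)×p = (3/4)^5×1/4 = 243/4096

P(X=6) = 243/4096 ≈ 5.93%


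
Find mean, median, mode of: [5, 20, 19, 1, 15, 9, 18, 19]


Sorted: [1, 5, 9, 15, 18, 19, 19, 20]
Mean = 106/8 = 53/4
Median = 33/2
Freq: {5: 1, 20: 1, 19: 2, 1: 1, 15: 1, 9: 1, 18: 1}
Mode: [19]

Mean=53/4, Median=33/2, Mode=19


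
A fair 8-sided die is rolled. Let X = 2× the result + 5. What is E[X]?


E[die] = (1+8)/2 = 9/2
E[X] = 2×9/2 + 5 = 14

E[X] = 14


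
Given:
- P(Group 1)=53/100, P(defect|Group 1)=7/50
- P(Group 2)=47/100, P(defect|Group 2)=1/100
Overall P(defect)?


P(B) = Σ P(B|Aᵢ)×P(Aᵢ)
  7/50×53/100 = 371/5000
  1/100×47/100 = 47/10000
Sum = 789/10000

P(defect) = 789/10000 ≈ 7.89%


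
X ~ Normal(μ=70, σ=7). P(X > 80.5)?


z = (80.5-70)/7 = 1.5
P(X > 80.5) = 1 - P(Z ≤ 1.5) = 1 - 0.9332 = 0.0668

P(X > 80.5) ≈ 0.0668


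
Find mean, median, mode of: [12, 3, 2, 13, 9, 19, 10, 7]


Sorted: [2, 3, 7, 9, 10, 12, 13, 19]
Mean = 75/8
Median = 19/2
Freq: {12: 1, 3: 1, 2: 1, 13: 1, 9: 1, 19: 1, 10: 1, 7: 1}
Mode: No mode

Mean=75/8, Median=19/2, Mode=No mode


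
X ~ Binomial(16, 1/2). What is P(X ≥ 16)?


P(X ≥ 16) = Σ P(X=i) for i=16..16
P(X=16) = 1/65536
Sum = 1/65536

P(X ≥ 16) = 1/65536 ≈ 0.00%


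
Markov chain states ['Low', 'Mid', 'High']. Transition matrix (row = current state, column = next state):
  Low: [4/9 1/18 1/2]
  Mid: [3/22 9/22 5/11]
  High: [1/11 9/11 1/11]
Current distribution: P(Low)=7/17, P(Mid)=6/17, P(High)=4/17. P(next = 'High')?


P(next=High) = Σᵢ P(now=i)×P(i→High)
= 7/17×1/2 + 6/17×5/11 + 4/17×1/11
= 7/34 + 30/187 + 4/187 = 145/374

P = 145/374 ≈ 0.3877


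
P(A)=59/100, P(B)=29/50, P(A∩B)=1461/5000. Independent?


P(A)×P(B) = 1711/5000
P(A∩B) = 1461/5000
Not equal → NOT independent

No, not independent


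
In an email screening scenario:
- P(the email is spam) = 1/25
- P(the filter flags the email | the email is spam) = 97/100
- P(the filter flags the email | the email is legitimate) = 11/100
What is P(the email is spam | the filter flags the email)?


Using Bayes' theorem:
P(A|B) = P(B|A)·P(A) / P(B)

P(the filter flags the email) = 97/100 × 1/25 + 11/100 × 24/25
= 97/2500 + 66/625 = 361/2500

P(the email is spam|the filter flags the email) = (97/2500) / (361/2500) = 97/361

P(the email is spam|the filter flags the email) = 97/361 ≈ 26.87%


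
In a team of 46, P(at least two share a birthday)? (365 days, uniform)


P(all different) = Π(365-i)/365 for i=0..45
= 0.051747
P(match) = 1 - 0.051747 = 0.948253

P ≈ 0.9483 ≈ 94.83%


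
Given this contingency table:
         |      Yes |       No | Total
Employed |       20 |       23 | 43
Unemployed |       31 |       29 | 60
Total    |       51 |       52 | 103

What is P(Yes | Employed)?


P(Yes | Employed) = 20/(20+23) = 20/43

P(Yes|Employed) = 20/43 ≈ 46.51%


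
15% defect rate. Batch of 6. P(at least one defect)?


P(all good) = (17/20)^6 = 24137569/64000000
P(≥1 defect) = 39862431/64000000

P = 39862431/64000000 ≈ 62.29%


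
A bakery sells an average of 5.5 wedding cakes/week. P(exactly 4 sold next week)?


Poisson(λ=5.5): P(X=4) = e^(-λ)×λ^k/k!
= e^(-5.5) × 5.5^4 / 4!
≈ 0.004086771438 × 915.0625 / 24 ≈ 0.155819

P(X=4) ≈ 0.155819 ≈ 15.58%


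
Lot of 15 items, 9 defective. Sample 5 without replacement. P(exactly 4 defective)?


Hypergeometric: C(9,4)×C(6,1)/C(15,5)
= 126×6/3003 = 36/143

P(X=4) = 36/143 ≈ 25.17%


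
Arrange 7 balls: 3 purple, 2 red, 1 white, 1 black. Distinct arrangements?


7!/(3!×2!×1!×1!) = 420

420


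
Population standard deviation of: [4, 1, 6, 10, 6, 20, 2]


Mean = 49/7 = 7
  (4-7)²=9
  (1-7)²=36
  (6-7)²=1
  (10-7)²=9
  (6-7)²=1
  (20-7)²=169
  (2-7)²=25
Σ(x-μ)² = 250
σ² = 250/7

σ = √(250/7) ≈ 5.9761


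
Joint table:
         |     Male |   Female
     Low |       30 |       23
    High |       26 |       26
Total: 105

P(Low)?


P(Low) = (30+23)/105 = 53/105

P(Low) = 53/105 ≈ 50.48%


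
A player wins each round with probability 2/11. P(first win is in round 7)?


Geometric: P(X=7) = (1-p)^(k-1)×p = (9/11)^6×2/11 = 1062882/19487171

P(X=7) = 1062882/19487171 ≈ 5.45%


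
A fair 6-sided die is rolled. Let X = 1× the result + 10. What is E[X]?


E[die] = (1+6)/2 = 7/2
E[X] = 1×7/2 + 10 = 27/2

E[X] = 27/2


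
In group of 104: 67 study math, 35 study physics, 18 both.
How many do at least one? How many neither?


|A∪B| = 67+35-18 = 84
Neither = 104-84 = 20

At least one: 84; Neither: 20


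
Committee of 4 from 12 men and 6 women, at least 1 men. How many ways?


Count by #men:
  1M,3W: C(12,1)×C(6,3)=240
  2M,2W: C(12,2)×C(6,2)=990
  3M,1W: C(12,3)×C(6,1)=1320
  4M,0W: C(12,4)×C(6,0)=495
Total = 3045

3045


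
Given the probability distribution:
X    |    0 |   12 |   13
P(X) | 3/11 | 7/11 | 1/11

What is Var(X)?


E[X] = 97/11
E[X²] = 107
Var(X) = E[X²] - (E[X])² = 107 - 9409/121 = 3538/121

Var(X) = 3538/121 ≈ 29.2397


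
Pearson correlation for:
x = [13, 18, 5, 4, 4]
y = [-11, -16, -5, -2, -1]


n=5, Σx=44, Σy=-35, Σxy=-468, Σx²=550, Σy²=407
r = (5×(-468) - 44×(-35))/√((5×550 - 44²)(5×407 - (-35)²))
= -800/√(814×810) = -800/√659340 ≈ -800/811.9975 ≈ -0.9852

r ≈ -0.9852


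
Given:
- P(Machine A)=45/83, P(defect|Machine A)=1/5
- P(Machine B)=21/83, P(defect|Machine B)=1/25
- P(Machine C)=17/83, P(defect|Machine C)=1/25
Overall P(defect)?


P(B) = Σ P(B|Aᵢ)×P(Aᵢ)
  1/5×45/83 = 9/83
  1/25×21/83 = 21/2075
  1/25×17/83 = 17/2075
Sum = 263/2075

P(defect) = 263/2075 ≈ 12.67%


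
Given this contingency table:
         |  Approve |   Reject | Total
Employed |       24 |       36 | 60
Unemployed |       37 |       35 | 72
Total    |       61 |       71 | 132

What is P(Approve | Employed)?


P(Approve | Employed) = 24/(24+36) = 24/60 = 2/5

P(Approve|Employed) = 2/5 ≈ 40.00%


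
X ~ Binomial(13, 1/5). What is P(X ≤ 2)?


P(X ≤ 2) = Σ P(X=i) for i=0..2
P(X=0) = 67108864/1220703125
P(X=1) = 218103808/1220703125
P(X=2) = 327155712/1220703125
Sum = 612368384/1220703125

P(X ≤ 2) = 612368384/1220703125 ≈ 50.17%


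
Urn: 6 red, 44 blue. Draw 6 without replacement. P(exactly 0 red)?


Hypergeometric: C(6,0)×C(44,6)/C(50,6)
= 1×7059052/15890700 = 252109/567525

P(X=0) = 252109/567525 ≈ 44.42%


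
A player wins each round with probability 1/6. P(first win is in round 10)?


Geometric: P(X=10) = (1-p)^(k-1)×p = (5/6)^9×1/6 = 1953125/60466176

P(X=10) = 1953125/60466176 ≈ 3.23%


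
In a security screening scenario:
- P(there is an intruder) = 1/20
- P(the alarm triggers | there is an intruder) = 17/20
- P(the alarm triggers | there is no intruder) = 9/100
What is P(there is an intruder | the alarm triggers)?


Using Bayes' theorem:
P(A|B) = P(B|A)·P(A) / P(B)

P(the alarm triggers) = 17/20 × 1/20 + 9/100 × 19/20
= 17/400 + 171/2000 = 16/125

P(there is an intruder|the alarm triggers) = (17/400) / (16/125) = 85/256

P(there is an intruder|the alarm triggers) = 85/256 ≈ 33.20%


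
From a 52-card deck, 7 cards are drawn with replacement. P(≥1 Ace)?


P(not a Ace) = 48/52 = 12/13
P(none in 7 draws) = (12/13)^7 = 35831808/62748517
P(≥1 Ace) = 1 - 35831808/62748517 = 26916709/62748517

P = 26916709/62748517 ≈ 42.90%


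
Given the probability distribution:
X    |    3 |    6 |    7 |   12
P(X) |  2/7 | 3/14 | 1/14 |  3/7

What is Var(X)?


E[X] = 109/14
E[X²] = 151/2
Var(X) = E[X²] - (E[X])² = 151/2 - 11881/196 = 2917/196

Var(X) = 2917/196 ≈ 14.8827


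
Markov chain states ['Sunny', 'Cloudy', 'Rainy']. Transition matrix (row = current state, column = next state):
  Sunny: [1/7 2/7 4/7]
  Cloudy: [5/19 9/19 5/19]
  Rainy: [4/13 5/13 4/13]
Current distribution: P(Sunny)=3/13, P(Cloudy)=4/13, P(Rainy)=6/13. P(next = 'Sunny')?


P(next=Sunny) = Σᵢ P(now=i)×P(i→Sunny)
= 3/13×1/7 + 4/13×5/19 + 6/13×4/13
= 3/91 + 20/247 + 24/169 = 5753/22477

P = 5753/22477 ≈ 0.2560


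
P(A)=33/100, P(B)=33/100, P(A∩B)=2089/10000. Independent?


P(A)×P(B) = 1089/10000
P(A∩B) = 2089/10000
Not equal → NOT independent

No, not independent


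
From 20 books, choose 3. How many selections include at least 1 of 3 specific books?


Complement: C(20,3) - C(17,3) = 1140 - 680 = 460

460


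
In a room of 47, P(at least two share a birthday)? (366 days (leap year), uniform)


P(all different) = Π(366-i)/366 for i=0..46
= 0.045628
P(match) = 1 - 0.045628 = 0.954372

P ≈ 0.9544 ≈ 95.44%


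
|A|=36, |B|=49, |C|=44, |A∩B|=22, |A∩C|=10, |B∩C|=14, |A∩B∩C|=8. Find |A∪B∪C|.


|A∪B∪C| = 36+49+44-22-10-14+8 = 91

|A∪B∪C| = 91


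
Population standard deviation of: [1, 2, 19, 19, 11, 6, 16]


Mean = 74/7
  (1-74/7)²=4489/49
  (2-74/7)²=3600/49
  (19-74/7)²=3481/49
  (19-74/7)²=3481/49
  (11-74/7)²=9/49
  (6-74/7)²=1024/49
  (16-74/7)²=1444/49
Σ(x-μ)² = 2504/7
σ² = (2504/7)/7 = 2504/49

σ = √(2504/49) ≈ 7.1486
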